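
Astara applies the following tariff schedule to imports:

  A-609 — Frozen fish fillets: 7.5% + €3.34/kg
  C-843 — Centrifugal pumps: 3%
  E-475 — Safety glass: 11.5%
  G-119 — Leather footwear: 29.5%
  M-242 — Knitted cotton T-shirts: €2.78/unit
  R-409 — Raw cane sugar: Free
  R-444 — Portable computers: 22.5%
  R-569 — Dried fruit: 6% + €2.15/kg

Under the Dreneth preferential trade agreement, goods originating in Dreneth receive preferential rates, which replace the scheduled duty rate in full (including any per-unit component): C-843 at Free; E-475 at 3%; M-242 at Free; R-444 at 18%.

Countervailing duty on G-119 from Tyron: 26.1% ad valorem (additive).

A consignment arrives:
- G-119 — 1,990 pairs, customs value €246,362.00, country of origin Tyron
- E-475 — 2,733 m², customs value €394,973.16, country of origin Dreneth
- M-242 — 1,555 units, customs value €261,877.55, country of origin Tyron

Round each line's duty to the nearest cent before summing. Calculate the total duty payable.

€153,149.36

Line 1 (G-119, Tyron, 1,990 pairs, €246,362.00):
Base rate for G-119 is 29.5%.
Additional duty on G-119 from Tyron: +26.1%. Applied ad valorem rate: 29.5% + 26.1% = 55.6%.
Duty = €246,362.00 × 55.6% = €136,977.27.
Line 2 (E-475, Dreneth, 2,733 m², €394,973.16):
Base rate for E-475 is 11.5%.
Origin Dreneth qualifies under the Astara–Dreneth agreement and E-475 is covered: preferential rate 3% applies instead.
Duty = €394,973.16 × 3% = €11,849.19.
Line 3 (M-242, Tyron, 1,555 units, €261,877.55):
Base rate for M-242 is €2.78/unit.
M-242 has an FTA preferential rate, but origin Tyron is not Dreneth; base rate stands.
Duty = 1,555 × €2.78 = €4,322.90.
Total = €136,977.27 + €11,849.19 + €4,322.90 = €153,149.36.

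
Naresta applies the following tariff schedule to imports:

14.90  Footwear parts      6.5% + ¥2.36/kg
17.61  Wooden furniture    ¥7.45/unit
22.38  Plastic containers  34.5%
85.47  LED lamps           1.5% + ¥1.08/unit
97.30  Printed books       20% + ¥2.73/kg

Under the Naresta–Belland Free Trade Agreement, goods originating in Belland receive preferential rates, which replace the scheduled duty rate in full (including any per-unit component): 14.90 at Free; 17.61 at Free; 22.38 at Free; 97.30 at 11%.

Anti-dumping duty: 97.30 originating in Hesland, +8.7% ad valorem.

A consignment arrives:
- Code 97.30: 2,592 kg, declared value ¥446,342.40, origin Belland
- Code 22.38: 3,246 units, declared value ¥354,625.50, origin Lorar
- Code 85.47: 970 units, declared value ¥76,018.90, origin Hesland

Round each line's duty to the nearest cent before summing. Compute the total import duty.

Line 1 (97.30, Belland, 2,592 kg, ¥446,342.40):
Base rate for 97.30 is 20% + ¥2.73/kg.
Origin Belland qualifies under the Naresta–Belland agreement and 97.30 is covered: preferential rate 11% applies instead.
The additional-duty order on 97.30 targets Hesland, not Belland; it does not apply.
Duty = ¥446,342.40 × 11% = ¥49,097.66.
Line 2 (22.38, Lorar, 3,246 units, ¥354,625.50):
Base rate for 22.38 is 34.5%.
22.38 has an FTA preferential rate, but origin Lorar is not Belland; base rate stands.
Duty = ¥354,625.50 × 34.5% = ¥122,345.80.
Line 3 (85.47, Hesland, 970 units, ¥76,018.90):
Base rate for 85.47 is 1.5% + ¥1.08/unit.
Duty = ¥76,018.90 × 1.5% + 970 × ¥1.08 = ¥2,187.88.
Total = ¥49,097.66 + ¥122,345.80 + ¥2,187.88 = ¥173,631.34.

¥173,631.34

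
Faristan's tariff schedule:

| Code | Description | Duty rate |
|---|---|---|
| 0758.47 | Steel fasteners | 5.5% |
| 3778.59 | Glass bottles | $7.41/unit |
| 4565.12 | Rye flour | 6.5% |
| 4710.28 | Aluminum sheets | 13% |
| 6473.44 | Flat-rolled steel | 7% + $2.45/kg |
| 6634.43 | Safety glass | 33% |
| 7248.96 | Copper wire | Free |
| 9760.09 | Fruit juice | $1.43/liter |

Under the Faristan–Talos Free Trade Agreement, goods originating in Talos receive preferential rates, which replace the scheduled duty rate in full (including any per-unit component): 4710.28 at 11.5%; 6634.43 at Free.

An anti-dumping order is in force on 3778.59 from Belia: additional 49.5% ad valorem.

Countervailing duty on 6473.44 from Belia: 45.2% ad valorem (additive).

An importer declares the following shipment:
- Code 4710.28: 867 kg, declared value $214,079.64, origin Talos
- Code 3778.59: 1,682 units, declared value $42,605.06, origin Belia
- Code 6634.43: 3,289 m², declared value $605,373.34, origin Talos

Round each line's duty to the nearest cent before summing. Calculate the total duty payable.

$58,172.28

Line 1 (4710.28, Talos, 867 kg, $214,079.64):
Base rate for 4710.28 is 13%.
Origin Talos qualifies under the Faristan–Talos agreement and 4710.28 is covered: preferential rate 11.5% applies instead.
Duty = $214,079.64 × 11.5% = $24,619.16.
Line 2 (3778.59, Belia, 1,682 units, $42,605.06):
Base rate for 3778.59 is $7.41/unit.
Additional duty on 3778.59 from Belia: +49.5% ad valorem. Applied ad valorem rate = 49.5%.
Duty = $42,605.06 × 49.5% + 1,682 × $7.41 = $33,553.12.
Line 3 (6634.43, Talos, 3,289 m², $605,373.34):
Base rate for 6634.43 is 33%.
Origin Talos qualifies under the Faristan–Talos agreement and 6634.43 is covered: preferential rate Free applies instead.
Duty = $605,373.34 × 0% = $0.00.
Total = $24,619.16 + $33,553.12 + $0.00 = $58,172.28.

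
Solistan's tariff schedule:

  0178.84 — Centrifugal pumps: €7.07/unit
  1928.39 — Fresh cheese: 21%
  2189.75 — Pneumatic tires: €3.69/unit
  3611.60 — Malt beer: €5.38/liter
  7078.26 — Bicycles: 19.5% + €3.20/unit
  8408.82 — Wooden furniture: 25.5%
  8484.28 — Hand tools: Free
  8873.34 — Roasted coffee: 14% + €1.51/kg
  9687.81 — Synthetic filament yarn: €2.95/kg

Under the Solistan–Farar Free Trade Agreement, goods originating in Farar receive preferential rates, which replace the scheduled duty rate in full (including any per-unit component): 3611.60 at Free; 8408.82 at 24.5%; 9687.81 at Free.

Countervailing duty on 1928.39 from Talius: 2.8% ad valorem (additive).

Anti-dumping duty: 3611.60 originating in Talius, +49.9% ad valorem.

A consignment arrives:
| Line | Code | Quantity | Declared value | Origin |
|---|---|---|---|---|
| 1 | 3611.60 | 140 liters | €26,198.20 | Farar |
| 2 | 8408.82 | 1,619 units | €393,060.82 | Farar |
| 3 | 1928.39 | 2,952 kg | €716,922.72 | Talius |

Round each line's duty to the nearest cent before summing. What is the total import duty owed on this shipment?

€266,927.51

Line 1 (3611.60, Farar, 140 liters, €26,198.20):
Base rate for 3611.60 is €5.38/liter.
Origin Farar qualifies under the Solistan–Farar agreement and 3611.60 is covered: preferential rate Free applies instead.
The additional-duty order on 3611.60 targets Talius, not Farar; it does not apply.
Duty = €26,198.20 × 0% = €0.00.
Line 2 (8408.82, Farar, 1,619 units, €393,060.82):
Base rate for 8408.82 is 25.5%.
Origin Farar qualifies under the Solistan–Farar agreement and 8408.82 is covered: preferential rate 24.5% applies instead.
Duty = €393,060.82 × 24.5% = €96,299.90.
Line 3 (1928.39, Talius, 2,952 kg, €716,922.72):
Base rate for 1928.39 is 21%.
Additional duty on 1928.39 from Talius: +2.8%. Applied ad valorem rate: 21% + 2.8% = 23.8%.
Duty = €716,922.72 × 23.8% = €170,627.61.
Total = €0.00 + €96,299.90 + €170,627.61 = €266,927.51.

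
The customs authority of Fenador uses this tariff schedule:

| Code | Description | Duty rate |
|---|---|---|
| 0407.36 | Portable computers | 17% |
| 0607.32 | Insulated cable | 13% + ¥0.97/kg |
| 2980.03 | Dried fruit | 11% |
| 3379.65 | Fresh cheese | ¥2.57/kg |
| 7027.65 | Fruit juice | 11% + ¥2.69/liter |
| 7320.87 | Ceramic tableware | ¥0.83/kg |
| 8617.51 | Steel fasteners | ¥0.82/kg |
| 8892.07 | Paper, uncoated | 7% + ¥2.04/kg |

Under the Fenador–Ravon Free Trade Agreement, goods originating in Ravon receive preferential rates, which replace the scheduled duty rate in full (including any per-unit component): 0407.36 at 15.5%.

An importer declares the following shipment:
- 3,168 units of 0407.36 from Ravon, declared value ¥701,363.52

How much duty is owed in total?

¥108,711.35

Line 1 (0407.36, Ravon, 3,168 units, ¥701,363.52):
Base rate for 0407.36 is 17%.
Origin Ravon qualifies under the Fenador–Ravon agreement and 0407.36 is covered: preferential rate 15.5% applies instead.
Duty = ¥701,363.52 × 15.5% = ¥108,711.35.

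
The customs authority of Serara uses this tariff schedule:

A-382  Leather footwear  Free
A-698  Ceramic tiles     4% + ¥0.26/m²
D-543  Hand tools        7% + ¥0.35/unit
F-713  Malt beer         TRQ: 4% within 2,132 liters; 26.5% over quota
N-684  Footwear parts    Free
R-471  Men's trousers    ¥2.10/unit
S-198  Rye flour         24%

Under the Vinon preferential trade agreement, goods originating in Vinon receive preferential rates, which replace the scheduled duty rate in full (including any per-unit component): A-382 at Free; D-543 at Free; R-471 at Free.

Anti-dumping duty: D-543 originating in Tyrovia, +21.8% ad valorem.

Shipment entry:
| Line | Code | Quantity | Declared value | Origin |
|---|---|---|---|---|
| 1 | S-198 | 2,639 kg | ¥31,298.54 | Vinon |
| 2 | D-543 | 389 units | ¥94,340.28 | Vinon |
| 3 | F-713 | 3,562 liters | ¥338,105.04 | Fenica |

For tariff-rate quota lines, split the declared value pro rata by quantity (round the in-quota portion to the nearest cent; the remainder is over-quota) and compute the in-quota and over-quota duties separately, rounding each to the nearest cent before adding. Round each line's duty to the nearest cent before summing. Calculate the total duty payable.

¥51,576.36

Line 1 (S-198, Vinon, 2,639 kg, ¥31,298.54):
Base rate for S-198 is 24%.
Origin Vinon is the FTA partner but S-198 is not on the preference list; base rate stands.
Duty = ¥31,298.54 × 24% = ¥7,511.65.
Line 2 (D-543, Vinon, 389 units, ¥94,340.28):
Base rate for D-543 is 7% + ¥0.35/unit.
Origin Vinon qualifies under the Serara–Vinon agreement and D-543 is covered: preferential rate Free applies instead.
The additional-duty order on D-543 targets Tyrovia, not Vinon; it does not apply.
Duty = ¥94,340.28 × 0% = ¥0.00.
Line 3 (F-713, Fenica, 3,562 liters, ¥338,105.04):
Code F-713 is under a tariff-rate quota (threshold 2,132 liters). In-quota: 2,132 liters at 4%; over-quota: 1,430 liters at 26.5%.
Pro-rata value split: in-quota = ¥338,105.04 × 2,132/3,562 = ¥202,369.44; over-quota = ¥338,105.04 − ¥202,369.44 = ¥135,735.60.
In-quota duty = ¥202,369.44 × 4% = ¥8,094.78. Over-quota duty = ¥135,735.60 × 26.5% = ¥35,969.93.
Line duty = ¥8,094.78 + ¥35,969.93 = ¥44,064.71.
Total = ¥7,511.65 + ¥0.00 + ¥44,064.71 = ¥51,576.36.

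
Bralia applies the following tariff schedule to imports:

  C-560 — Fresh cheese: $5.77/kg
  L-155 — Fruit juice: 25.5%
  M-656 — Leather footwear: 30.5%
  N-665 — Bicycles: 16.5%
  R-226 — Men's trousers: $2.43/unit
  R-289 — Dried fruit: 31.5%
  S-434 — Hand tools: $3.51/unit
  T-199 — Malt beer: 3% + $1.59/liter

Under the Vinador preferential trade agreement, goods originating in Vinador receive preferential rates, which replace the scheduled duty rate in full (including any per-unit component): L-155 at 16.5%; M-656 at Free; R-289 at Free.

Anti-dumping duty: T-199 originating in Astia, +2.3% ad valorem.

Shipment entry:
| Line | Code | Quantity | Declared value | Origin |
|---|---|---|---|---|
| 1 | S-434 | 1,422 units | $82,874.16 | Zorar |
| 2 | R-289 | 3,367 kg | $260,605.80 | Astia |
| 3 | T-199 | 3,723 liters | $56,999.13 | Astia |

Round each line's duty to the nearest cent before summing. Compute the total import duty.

Line 1 (S-434, Zorar, 1,422 units, $82,874.16):
Base rate for S-434 is $3.51/unit.
Duty = 1,422 × $3.51 = $4,991.22.
Line 2 (R-289, Astia, 3,367 kg, $260,605.80):
Base rate for R-289 is 31.5%.
R-289 has an FTA preferential rate, but origin Astia is not Vinador; base rate stands.
Duty = $260,605.80 × 31.5% = $82,090.83.
Line 3 (T-199, Astia, 3,723 liters, $56,999.13):
Base rate for T-199 is 3% + $1.59/liter.
Additional duty on T-199 from Astia: +2.3%. Applied ad valorem rate: 3% + 2.3% = 5.3%.
Duty = $56,999.13 × 5.3% + 3,723 × $1.59 = $8,940.52.
Total = $4,991.22 + $82,090.83 + $8,940.52 = $96,022.57.

$96,022.57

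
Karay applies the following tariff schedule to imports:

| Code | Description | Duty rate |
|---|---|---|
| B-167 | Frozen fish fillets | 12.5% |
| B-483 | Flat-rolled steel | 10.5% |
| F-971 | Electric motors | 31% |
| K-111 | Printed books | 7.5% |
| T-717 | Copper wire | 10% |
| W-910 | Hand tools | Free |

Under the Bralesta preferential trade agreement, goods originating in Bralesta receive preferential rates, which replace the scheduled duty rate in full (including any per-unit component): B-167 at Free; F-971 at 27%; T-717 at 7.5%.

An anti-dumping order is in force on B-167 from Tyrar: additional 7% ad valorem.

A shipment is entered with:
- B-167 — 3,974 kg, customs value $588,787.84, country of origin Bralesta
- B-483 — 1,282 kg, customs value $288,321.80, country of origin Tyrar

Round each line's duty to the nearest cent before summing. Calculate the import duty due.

$30,273.79

Line 1 (B-167, Bralesta, 3,974 kg, $588,787.84):
Base rate for B-167 is 12.5%.
Origin Bralesta qualifies under the Karay–Bralesta agreement and B-167 is covered: preferential rate Free applies instead.
The additional-duty order on B-167 targets Tyrar, not Bralesta; it does not apply.
Duty = $588,787.84 × 0% = $0.00.
Line 2 (B-483, Tyrar, 1,282 kg, $288,321.80):
Base rate for B-483 is 10.5%.
Duty = $288,321.80 × 10.5% = $30,273.79.
Total = $0.00 + $30,273.79 = $30,273.79.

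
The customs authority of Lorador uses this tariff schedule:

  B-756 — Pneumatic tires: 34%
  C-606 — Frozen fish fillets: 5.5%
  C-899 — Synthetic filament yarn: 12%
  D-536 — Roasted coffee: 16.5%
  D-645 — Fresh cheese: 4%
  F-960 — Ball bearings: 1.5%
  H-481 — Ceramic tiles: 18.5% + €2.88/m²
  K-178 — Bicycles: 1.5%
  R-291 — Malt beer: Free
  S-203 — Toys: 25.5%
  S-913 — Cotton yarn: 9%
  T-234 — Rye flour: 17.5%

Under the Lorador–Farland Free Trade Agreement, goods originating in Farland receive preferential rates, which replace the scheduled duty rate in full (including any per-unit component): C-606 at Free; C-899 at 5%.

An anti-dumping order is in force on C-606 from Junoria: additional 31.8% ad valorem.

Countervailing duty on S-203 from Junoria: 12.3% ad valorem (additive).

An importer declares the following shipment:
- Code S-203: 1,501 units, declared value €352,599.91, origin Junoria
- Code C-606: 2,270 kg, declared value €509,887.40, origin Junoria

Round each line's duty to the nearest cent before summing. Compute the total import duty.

€323,470.77

Line 1 (S-203, Junoria, 1,501 units, €352,599.91):
Base rate for S-203 is 25.5%.
Additional duty on S-203 from Junoria: +12.3%. Applied ad valorem rate: 25.5% + 12.3% = 37.8%.
Duty = €352,599.91 × 37.8% = €133,282.77.
Line 2 (C-606, Junoria, 2,270 kg, €509,887.40):
Base rate for C-606 is 5.5%.
C-606 has an FTA preferential rate, but origin Junoria is not Farland; base rate stands.
Additional duty on C-606 from Junoria: +31.8%. Applied ad valorem rate: 5.5% + 31.8% = 37.3%.
Duty = €509,887.40 × 37.3% = €190,188.00.
Total = €133,282.77 + €190,188.00 = €323,470.77.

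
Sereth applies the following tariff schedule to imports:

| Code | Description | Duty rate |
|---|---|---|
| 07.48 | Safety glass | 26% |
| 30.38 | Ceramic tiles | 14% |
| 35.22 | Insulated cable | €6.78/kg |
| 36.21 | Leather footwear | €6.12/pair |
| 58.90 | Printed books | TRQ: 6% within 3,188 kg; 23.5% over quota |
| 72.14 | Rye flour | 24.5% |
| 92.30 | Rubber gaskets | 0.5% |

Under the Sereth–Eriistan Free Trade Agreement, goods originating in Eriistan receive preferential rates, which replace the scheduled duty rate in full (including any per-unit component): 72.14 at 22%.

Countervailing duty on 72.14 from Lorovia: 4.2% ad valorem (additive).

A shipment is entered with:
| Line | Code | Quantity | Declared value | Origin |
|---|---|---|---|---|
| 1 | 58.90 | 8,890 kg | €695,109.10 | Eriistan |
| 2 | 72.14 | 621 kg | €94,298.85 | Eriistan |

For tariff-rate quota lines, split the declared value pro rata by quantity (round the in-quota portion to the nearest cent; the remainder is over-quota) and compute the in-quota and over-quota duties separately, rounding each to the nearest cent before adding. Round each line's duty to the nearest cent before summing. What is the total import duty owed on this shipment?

Line 1 (58.90, Eriistan, 8,890 kg, €695,109.10):
Code 58.90 is under a tariff-rate quota (threshold 3,188 kg). In-quota: 3,188 kg at 6%; over-quota: 5,702 kg at 23.5%.
Pro-rata value split: in-quota = €695,109.10 × 3,188/8,890 = €249,269.72; over-quota = €695,109.10 − €249,269.72 = €445,839.38.
In-quota duty = €249,269.72 × 6% = €14,956.18. Over-quota duty = €445,839.38 × 23.5% = €104,772.25.
Line duty = €14,956.18 + €104,772.25 = €119,728.43.
Line 2 (72.14, Eriistan, 621 kg, €94,298.85):
Base rate for 72.14 is 24.5%.
Origin Eriistan qualifies under the Sereth–Eriistan agreement and 72.14 is covered: preferential rate 22% applies instead.
The additional-duty order on 72.14 targets Lorovia, not Eriistan; it does not apply.
Duty = €94,298.85 × 22% = €20,745.75.
Total = €119,728.43 + €20,745.75 = €140,474.18.

€140,474.18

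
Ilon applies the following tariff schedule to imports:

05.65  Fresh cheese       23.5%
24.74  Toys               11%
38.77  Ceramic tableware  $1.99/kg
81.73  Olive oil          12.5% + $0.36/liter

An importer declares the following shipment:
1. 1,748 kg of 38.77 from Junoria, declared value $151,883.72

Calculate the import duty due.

Line 1 (38.77, Junoria, 1,748 kg, $151,883.72):
Base rate for 38.77 is $1.99/kg.
Duty = 1,748 × $1.99 = $3,478.52.

$3,478.52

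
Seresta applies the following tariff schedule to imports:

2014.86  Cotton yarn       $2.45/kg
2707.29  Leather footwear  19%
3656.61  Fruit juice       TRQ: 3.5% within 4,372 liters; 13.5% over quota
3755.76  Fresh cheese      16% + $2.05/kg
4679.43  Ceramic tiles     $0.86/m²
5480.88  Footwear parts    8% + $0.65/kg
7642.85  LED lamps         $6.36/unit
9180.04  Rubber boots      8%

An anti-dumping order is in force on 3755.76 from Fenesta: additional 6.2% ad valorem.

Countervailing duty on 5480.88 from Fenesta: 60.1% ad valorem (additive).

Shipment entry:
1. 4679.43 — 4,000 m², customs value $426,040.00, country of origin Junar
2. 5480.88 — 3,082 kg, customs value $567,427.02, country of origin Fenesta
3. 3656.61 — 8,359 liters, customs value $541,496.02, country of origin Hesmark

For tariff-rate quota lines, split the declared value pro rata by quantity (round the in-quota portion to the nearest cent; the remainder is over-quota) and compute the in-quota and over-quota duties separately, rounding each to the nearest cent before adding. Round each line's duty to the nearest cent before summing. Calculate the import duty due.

$436,641.25

Line 1 (4679.43, Junar, 4,000 m², $426,040.00):
Base rate for 4679.43 is $0.86/m².
Duty = 4,000 × $0.86 = $3,440.00.
Line 2 (5480.88, Fenesta, 3,082 kg, $567,427.02):
Base rate for 5480.88 is 8% + $0.65/kg.
Additional duty on 5480.88 from Fenesta: +60.1%. Applied ad valorem rate: 8% + 60.1% = 68.1%.
Duty = $567,427.02 × 68.1% + 3,082 × $0.65 = $388,421.10.
Line 3 (3656.61, Hesmark, 8,359 liters, $541,496.02):
Code 3656.61 is under a tariff-rate quota (threshold 4,372 liters). In-quota: 4,372 liters at 3.5%; over-quota: 3,987 liters at 13.5%.
Pro-rata value split: in-quota = $541,496.02 × 4,372/8,359 = $283,218.16; over-quota = $541,496.02 − $283,218.16 = $258,277.86.
In-quota duty = $283,218.16 × 3.5% = $9,912.64. Over-quota duty = $258,277.86 × 13.5% = $34,867.51.
Line duty = $9,912.64 + $34,867.51 = $44,780.15.
Total = $3,440.00 + $388,421.10 + $44,780.15 = $436,641.25.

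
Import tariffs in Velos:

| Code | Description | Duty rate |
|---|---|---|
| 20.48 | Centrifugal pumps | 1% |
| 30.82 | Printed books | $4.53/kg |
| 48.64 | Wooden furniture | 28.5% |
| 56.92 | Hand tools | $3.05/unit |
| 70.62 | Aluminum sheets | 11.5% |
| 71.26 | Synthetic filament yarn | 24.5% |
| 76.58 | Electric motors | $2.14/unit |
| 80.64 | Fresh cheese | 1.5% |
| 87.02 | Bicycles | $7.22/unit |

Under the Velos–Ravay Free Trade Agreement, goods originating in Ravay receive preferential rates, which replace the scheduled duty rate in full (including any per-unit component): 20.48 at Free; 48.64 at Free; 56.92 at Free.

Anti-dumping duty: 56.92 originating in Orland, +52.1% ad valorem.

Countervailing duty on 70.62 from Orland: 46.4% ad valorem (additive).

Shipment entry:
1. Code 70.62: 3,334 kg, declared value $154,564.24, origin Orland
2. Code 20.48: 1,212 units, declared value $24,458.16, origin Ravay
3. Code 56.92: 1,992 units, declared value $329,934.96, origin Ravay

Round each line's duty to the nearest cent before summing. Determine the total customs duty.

$89,492.69

Line 1 (70.62, Orland, 3,334 kg, $154,564.24):
Base rate for 70.62 is 11.5%.
Additional duty on 70.62 from Orland: +46.4%. Applied ad valorem rate: 11.5% + 46.4% = 57.9%.
Duty = $154,564.24 × 57.9% = $89,492.69.
Line 2 (20.48, Ravay, 1,212 units, $24,458.16):
Base rate for 20.48 is 1%.
Origin Ravay qualifies under the Velos–Ravay agreement and 20.48 is covered: preferential rate Free applies instead.
Duty = $24,458.16 × 0% = $0.00.
Line 3 (56.92, Ravay, 1,992 units, $329,934.96):
Base rate for 56.92 is $3.05/unit.
Origin Ravay qualifies under the Velos–Ravay agreement and 56.92 is covered: preferential rate Free applies instead.
The additional-duty order on 56.92 targets Orland, not Ravay; it does not apply.
Duty = $329,934.96 × 0% = $0.00.
Total = $89,492.69 + $0.00 + $0.00 = $89,492.69.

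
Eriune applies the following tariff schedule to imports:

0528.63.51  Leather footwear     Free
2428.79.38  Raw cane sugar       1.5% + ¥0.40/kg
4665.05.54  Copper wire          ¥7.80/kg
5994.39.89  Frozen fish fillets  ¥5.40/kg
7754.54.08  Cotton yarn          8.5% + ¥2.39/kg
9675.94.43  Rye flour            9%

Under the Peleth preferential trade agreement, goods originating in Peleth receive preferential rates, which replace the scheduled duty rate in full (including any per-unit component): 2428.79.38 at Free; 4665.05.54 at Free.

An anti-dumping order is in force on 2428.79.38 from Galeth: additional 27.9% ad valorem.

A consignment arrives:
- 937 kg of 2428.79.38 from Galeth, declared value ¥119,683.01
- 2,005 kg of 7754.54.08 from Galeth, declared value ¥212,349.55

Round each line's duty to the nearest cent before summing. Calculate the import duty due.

Line 1 (2428.79.38, Galeth, 937 kg, ¥119,683.01):
Base rate for 2428.79.38 is 1.5% + ¥0.40/kg.
2428.79.38 has an FTA preferential rate, but origin Galeth is not Peleth; base rate stands.
Additional duty on 2428.79.38 from Galeth: +27.9%. Applied ad valorem rate: 1.5% + 27.9% = 29.4%.
Duty = ¥119,683.01 × 29.4% + 937 × ¥0.40 = ¥35,561.60.
Line 2 (7754.54.08, Galeth, 2,005 kg, ¥212,349.55):
Base rate for 7754.54.08 is 8.5% + ¥2.39/kg.
Duty = ¥212,349.55 × 8.5% + 2,005 × ¥2.39 = ¥22,841.66.
Total = ¥35,561.60 + ¥22,841.66 = ¥58,403.26.

¥58,403.26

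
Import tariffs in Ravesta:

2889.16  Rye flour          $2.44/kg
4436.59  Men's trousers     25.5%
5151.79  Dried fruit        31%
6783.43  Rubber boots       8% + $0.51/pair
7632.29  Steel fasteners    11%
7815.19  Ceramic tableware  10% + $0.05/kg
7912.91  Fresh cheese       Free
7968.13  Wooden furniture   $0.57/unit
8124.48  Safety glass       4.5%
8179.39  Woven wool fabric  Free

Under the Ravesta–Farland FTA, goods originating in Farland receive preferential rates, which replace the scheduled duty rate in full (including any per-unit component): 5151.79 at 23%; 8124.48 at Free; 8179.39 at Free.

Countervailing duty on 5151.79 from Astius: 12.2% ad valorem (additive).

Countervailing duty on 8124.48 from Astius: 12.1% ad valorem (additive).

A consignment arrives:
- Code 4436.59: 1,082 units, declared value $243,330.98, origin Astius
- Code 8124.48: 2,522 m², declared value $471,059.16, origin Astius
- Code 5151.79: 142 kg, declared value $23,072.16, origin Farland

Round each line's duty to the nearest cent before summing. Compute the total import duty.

Line 1 (4436.59, Astius, 1,082 units, $243,330.98):
Base rate for 4436.59 is 25.5%.
Duty = $243,330.98 × 25.5% = $62,049.40.
Line 2 (8124.48, Astius, 2,522 m², $471,059.16):
Base rate for 8124.48 is 4.5%.
8124.48 has an FTA preferential rate, but origin Astius is not Farland; base rate stands.
Additional duty on 8124.48 from Astius: +12.1%. Applied ad valorem rate: 4.5% + 12.1% = 16.6%.
Duty = $471,059.16 × 16.6% = $78,195.82.
Line 3 (5151.79, Farland, 142 kg, $23,072.16):
Base rate for 5151.79 is 31%.
Origin Farland qualifies under the Ravesta–Farland agreement and 5151.79 is covered: preferential rate 23% applies instead.
The additional-duty order on 5151.79 targets Astius, not Farland; it does not apply.
Duty = $23,072.16 × 23% = $5,306.60.
Total = $62,049.40 + $78,195.82 + $5,306.60 = $145,551.82.

$145,551.82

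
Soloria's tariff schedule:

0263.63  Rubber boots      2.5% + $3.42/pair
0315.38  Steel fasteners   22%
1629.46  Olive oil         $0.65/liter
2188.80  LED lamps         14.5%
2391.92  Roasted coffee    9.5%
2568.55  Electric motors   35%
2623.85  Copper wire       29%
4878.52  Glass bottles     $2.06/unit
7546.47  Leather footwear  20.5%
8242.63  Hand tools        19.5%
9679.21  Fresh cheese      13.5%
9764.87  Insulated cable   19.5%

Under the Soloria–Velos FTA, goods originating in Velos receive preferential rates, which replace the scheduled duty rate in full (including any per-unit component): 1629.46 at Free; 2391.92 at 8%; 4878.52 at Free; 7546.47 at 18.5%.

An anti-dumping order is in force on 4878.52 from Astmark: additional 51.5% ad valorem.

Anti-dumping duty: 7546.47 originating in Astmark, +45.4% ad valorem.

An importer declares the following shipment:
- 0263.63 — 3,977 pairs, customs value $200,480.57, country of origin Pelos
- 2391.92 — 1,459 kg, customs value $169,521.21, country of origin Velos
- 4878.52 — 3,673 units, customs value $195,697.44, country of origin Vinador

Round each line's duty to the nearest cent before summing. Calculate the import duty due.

$39,741.43

Line 1 (0263.63, Pelos, 3,977 pairs, $200,480.57):
Base rate for 0263.63 is 2.5% + $3.42/pair.
Duty = $200,480.57 × 2.5% + 3,977 × $3.42 = $18,613.35.
Line 2 (2391.92, Velos, 1,459 kg, $169,521.21):
Base rate for 2391.92 is 9.5%.
Origin Velos qualifies under the Soloria–Velos agreement and 2391.92 is covered: preferential rate 8% applies instead.
Duty = $169,521.21 × 8% = $13,561.70.
Line 3 (4878.52, Vinador, 3,673 units, $195,697.44):
Base rate for 4878.52 is $2.06/unit.
4878.52 has an FTA preferential rate, but origin Vinador is not Velos; base rate stands.
The additional-duty order on 4878.52 targets Astmark, not Vinador; it does not apply.
Duty = 3,673 × $2.06 = $7,566.38.
Total = $18,613.35 + $13,561.70 + $7,566.38 = $39,741.43.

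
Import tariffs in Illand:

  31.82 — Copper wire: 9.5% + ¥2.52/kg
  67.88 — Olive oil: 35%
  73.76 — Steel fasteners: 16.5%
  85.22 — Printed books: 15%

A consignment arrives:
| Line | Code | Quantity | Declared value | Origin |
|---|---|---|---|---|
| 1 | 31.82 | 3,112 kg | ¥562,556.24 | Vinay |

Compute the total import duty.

¥61,285.08

Line 1 (31.82, Vinay, 3,112 kg, ¥562,556.24):
Base rate for 31.82 is 9.5% + ¥2.52/kg.
Duty = ¥562,556.24 × 9.5% + 3,112 × ¥2.52 = ¥61,285.08.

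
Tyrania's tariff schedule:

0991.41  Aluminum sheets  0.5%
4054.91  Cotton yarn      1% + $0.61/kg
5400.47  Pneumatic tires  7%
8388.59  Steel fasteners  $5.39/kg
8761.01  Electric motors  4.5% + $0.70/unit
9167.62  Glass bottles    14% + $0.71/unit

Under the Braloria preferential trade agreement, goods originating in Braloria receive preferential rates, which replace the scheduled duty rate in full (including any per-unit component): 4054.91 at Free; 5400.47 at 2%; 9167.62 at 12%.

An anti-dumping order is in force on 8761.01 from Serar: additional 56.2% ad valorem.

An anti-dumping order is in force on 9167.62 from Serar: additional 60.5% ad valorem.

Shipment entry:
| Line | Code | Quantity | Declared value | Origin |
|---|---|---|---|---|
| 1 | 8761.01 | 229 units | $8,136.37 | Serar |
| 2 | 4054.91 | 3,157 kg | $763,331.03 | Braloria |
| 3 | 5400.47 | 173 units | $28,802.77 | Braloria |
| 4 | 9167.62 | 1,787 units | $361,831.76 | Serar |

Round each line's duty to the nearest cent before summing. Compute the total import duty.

$276,508.57

Line 1 (8761.01, Serar, 229 units, $8,136.37):
Base rate for 8761.01 is 4.5% + $0.70/unit.
Additional duty on 8761.01 from Serar: +56.2%. Applied ad valorem rate: 4.5% + 56.2% = 60.7%.
Duty = $8,136.37 × 60.7% + 229 × $0.70 = $5,099.08.
Line 2 (4054.91, Braloria, 3,157 kg, $763,331.03):
Base rate for 4054.91 is 1% + $0.61/kg.
Origin Braloria qualifies under the Tyrania–Braloria agreement and 4054.91 is covered: preferential rate Free applies instead.
Duty = $763,331.03 × 0% = $0.00.
Line 3 (5400.47, Braloria, 173 units, $28,802.77):
Base rate for 5400.47 is 7%.
Origin Braloria qualifies under the Tyrania–Braloria agreement and 5400.47 is covered: preferential rate 2% applies instead.
Duty = $28,802.77 × 2% = $576.06.
Line 4 (9167.62, Serar, 1,787 units, $361,831.76):
Base rate for 9167.62 is 14% + $0.71/unit.
9167.62 has an FTA preferential rate, but origin Serar is not Braloria; base rate stands.
Additional duty on 9167.62 from Serar: +60.5%. Applied ad valorem rate: 14% + 60.5% = 74.5%.
Duty = $361,831.76 × 74.5% + 1,787 × $0.71 = $270,833.43.
Total = $5,099.08 + $0.00 + $576.06 + $270,833.43 = $276,508.57.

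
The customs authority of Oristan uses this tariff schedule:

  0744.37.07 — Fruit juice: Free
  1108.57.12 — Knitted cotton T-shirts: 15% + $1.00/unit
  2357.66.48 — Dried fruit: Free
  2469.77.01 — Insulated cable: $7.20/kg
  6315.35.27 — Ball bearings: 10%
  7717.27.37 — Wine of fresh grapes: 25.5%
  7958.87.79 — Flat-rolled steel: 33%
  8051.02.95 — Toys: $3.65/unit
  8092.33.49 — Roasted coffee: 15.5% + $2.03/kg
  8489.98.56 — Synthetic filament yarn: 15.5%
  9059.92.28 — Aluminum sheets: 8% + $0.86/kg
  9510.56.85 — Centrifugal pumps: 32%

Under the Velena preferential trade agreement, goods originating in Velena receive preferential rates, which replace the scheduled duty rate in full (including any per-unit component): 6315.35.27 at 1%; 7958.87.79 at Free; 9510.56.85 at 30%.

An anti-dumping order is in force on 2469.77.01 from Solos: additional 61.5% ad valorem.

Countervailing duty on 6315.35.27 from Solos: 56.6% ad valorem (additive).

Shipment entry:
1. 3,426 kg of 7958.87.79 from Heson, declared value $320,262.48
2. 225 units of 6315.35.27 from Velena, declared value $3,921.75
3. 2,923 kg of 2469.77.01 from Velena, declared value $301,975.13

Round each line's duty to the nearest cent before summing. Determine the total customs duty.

$126,771.44

Line 1 (7958.87.79, Heson, 3,426 kg, $320,262.48):
Base rate for 7958.87.79 is 33%.
7958.87.79 has an FTA preferential rate, but origin Heson is not Velena; base rate stands.
Duty = $320,262.48 × 33% = $105,686.62.
Line 2 (6315.35.27, Velena, 225 units, $3,921.75):
Base rate for 6315.35.27 is 10%.
Origin Velena qualifies under the Oristan–Velena agreement and 6315.35.27 is covered: preferential rate 1% applies instead.
The additional-duty order on 6315.35.27 targets Solos, not Velena; it does not apply.
Duty = $3,921.75 × 1% = $39.22.
Line 3 (2469.77.01, Velena, 2,923 kg, $301,975.13):
Base rate for 2469.77.01 is $7.20/kg.
Origin Velena is the FTA partner but 2469.77.01 is not on the preference list; base rate stands.
The additional-duty order on 2469.77.01 targets Solos, not Velena; it does not apply.
Duty = 2,923 × $7.20 = $21,045.60.
Total = $105,686.62 + $39.22 + $21,045.60 = $126,771.44.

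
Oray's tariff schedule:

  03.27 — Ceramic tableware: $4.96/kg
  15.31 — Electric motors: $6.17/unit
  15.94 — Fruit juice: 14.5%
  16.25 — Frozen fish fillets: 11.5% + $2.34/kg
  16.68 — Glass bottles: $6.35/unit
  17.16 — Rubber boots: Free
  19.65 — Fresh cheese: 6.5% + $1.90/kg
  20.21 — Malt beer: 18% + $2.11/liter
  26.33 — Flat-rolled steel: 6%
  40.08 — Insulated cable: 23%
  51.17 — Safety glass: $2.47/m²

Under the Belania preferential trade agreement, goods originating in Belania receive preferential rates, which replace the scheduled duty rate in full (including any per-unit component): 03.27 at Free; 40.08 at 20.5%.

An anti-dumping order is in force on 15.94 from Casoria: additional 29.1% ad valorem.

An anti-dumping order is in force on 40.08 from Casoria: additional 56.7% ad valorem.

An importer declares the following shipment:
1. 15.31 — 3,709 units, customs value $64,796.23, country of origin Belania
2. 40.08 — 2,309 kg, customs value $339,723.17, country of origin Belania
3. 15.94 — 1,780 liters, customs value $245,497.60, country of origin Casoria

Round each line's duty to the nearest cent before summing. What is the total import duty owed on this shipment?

$199,564.73

Line 1 (15.31, Belania, 3,709 units, $64,796.23):
Base rate for 15.31 is $6.17/unit.
Origin Belania is the FTA partner but 15.31 is not on the preference list; base rate stands.
Duty = 3,709 × $6.17 = $22,884.53.
Line 2 (40.08, Belania, 2,309 kg, $339,723.17):
Base rate for 40.08 is 23%.
Origin Belania qualifies under the Oray–Belania agreement and 40.08 is covered: preferential rate 20.5% applies instead.
The additional-duty order on 40.08 targets Casoria, not Belania; it does not apply.
Duty = $339,723.17 × 20.5% = $69,643.25.
Line 3 (15.94, Casoria, 1,780 liters, $245,497.60):
Base rate for 15.94 is 14.5%.
Additional duty on 15.94 from Casoria: +29.1%. Applied ad valorem rate: 14.5% + 29.1% = 43.6%.
Duty = $245,497.60 × 43.6% = $107,036.95.
Total = $22,884.53 + $69,643.25 + $107,036.95 = $199,564.73.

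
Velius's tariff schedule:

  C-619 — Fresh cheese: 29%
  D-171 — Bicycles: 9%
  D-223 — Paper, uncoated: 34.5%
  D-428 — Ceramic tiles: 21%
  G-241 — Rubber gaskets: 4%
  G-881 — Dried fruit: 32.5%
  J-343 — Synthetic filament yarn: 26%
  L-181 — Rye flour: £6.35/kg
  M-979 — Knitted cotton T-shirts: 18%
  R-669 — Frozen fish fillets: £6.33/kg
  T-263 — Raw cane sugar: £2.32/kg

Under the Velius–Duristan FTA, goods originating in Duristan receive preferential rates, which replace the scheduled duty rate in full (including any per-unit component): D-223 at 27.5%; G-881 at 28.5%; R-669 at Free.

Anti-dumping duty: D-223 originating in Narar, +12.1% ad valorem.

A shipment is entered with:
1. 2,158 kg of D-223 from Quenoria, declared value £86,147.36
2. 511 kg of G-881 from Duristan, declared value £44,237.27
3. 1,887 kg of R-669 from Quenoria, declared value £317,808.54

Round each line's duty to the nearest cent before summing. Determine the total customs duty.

Line 1 (D-223, Quenoria, 2,158 kg, £86,147.36):
Base rate for D-223 is 34.5%.
D-223 has an FTA preferential rate, but origin Quenoria is not Duristan; base rate stands.
The additional-duty order on D-223 targets Narar, not Quenoria; it does not apply.
Duty = £86,147.36 × 34.5% = £29,720.84.
Line 2 (G-881, Duristan, 511 kg, £44,237.27):
Base rate for G-881 is 32.5%.
Origin Duristan qualifies under the Velius–Duristan agreement and G-881 is covered: preferential rate 28.5% applies instead.
Duty = £44,237.27 × 28.5% = £12,607.62.
Line 3 (R-669, Quenoria, 1,887 kg, £317,808.54):
Base rate for R-669 is £6.33/kg.
R-669 has an FTA preferential rate, but origin Quenoria is not Duristan; base rate stands.
Duty = 1,887 × £6.33 = £11,944.71.
Total = £29,720.84 + £12,607.62 + £11,944.71 = £54,273.17.

£54,273.17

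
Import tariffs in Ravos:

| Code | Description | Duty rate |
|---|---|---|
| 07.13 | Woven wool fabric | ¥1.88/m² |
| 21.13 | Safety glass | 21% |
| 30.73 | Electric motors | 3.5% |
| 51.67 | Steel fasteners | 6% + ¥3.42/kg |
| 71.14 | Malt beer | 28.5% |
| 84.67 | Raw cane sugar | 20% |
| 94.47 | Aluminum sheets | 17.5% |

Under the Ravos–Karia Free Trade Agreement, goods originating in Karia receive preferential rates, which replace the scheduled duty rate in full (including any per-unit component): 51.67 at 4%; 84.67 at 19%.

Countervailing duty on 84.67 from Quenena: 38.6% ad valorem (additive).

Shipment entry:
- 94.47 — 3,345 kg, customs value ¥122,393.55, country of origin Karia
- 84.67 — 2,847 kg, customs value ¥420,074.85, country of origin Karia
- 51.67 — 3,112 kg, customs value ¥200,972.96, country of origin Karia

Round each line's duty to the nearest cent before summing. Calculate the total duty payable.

Line 1 (94.47, Karia, 3,345 kg, ¥122,393.55):
Base rate for 94.47 is 17.5%.
Origin Karia is the FTA partner but 94.47 is not on the preference list; base rate stands.
Duty = ¥122,393.55 × 17.5% = ¥21,418.87.
Line 2 (84.67, Karia, 2,847 kg, ¥420,074.85):
Base rate for 84.67 is 20%.
Origin Karia qualifies under the Ravos–Karia agreement and 84.67 is covered: preferential rate 19% applies instead.
The additional-duty order on 84.67 targets Quenena, not Karia; it does not apply.
Duty = ¥420,074.85 × 19% = ¥79,814.22.
Line 3 (51.67, Karia, 3,112 kg, ¥200,972.96):
Base rate for 51.67 is 6% + ¥3.42/kg.
Origin Karia qualifies under the Ravos–Karia agreement and 51.67 is covered: preferential rate 4% applies instead.
Duty = ¥200,972.96 × 4% = ¥8,038.92.
Total = ¥21,418.87 + ¥79,814.22 + ¥8,038.92 = ¥109,272.01.

¥109,272.01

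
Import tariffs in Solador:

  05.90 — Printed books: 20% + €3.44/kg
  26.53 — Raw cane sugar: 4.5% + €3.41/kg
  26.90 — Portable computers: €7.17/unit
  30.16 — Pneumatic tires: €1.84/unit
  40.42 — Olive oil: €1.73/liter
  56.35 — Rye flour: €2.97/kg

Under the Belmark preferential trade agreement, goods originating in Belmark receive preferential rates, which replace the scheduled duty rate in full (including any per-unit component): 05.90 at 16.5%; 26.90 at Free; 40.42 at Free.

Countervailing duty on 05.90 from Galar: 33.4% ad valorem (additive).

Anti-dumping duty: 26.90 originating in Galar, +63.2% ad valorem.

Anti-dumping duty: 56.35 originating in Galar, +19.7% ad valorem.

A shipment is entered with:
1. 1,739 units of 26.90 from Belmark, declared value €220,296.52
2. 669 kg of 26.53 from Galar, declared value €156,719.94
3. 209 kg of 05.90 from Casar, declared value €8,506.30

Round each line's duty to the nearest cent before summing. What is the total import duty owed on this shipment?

€11,753.91

Line 1 (26.90, Belmark, 1,739 units, €220,296.52):
Base rate for 26.90 is €7.17/unit.
Origin Belmark qualifies under the Solador–Belmark agreement and 26.90 is covered: preferential rate Free applies instead.
The additional-duty order on 26.90 targets Galar, not Belmark; it does not apply.
Duty = €220,296.52 × 0% = €0.00.
Line 2 (26.53, Galar, 669 kg, €156,719.94):
Base rate for 26.53 is 4.5% + €3.41/kg.
Duty = €156,719.94 × 4.5% + 669 × €3.41 = €9,333.69.
Line 3 (05.90, Casar, 209 kg, €8,506.30):
Base rate for 05.90 is 20% + €3.44/kg.
05.90 has an FTA preferential rate, but origin Casar is not Belmark; base rate stands.
The additional-duty order on 05.90 targets Galar, not Casar; it does not apply.
Duty = €8,506.30 × 20% + 209 × €3.44 = €2,420.22.
Total = €0.00 + €9,333.69 + €2,420.22 = €11,753.91.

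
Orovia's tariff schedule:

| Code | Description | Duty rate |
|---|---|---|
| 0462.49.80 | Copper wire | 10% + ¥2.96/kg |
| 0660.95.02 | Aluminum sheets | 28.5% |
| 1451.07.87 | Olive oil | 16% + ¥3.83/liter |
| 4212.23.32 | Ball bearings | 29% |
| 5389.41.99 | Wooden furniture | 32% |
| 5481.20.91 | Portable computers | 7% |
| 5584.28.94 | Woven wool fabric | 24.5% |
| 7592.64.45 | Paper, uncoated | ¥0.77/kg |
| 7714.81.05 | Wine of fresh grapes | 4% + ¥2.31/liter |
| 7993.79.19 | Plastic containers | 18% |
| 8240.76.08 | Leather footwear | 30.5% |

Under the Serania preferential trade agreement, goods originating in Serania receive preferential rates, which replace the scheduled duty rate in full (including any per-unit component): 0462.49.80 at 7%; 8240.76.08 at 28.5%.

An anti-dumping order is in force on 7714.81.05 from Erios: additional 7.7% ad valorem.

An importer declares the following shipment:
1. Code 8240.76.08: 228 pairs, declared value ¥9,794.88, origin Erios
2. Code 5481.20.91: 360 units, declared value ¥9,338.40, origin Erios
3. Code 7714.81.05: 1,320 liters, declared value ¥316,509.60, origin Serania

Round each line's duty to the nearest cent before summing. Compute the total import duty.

Line 1 (8240.76.08, Erios, 228 pairs, ¥9,794.88):
Base rate for 8240.76.08 is 30.5%.
8240.76.08 has an FTA preferential rate, but origin Erios is not Serania; base rate stands.
Duty = ¥9,794.88 × 30.5% = ¥2,987.44.
Line 2 (5481.20.91, Erios, 360 units, ¥9,338.40):
Base rate for 5481.20.91 is 7%.
Duty = ¥9,338.40 × 7% = ¥653.69.
Line 3 (7714.81.05, Serania, 1,320 liters, ¥316,509.60):
Base rate for 7714.81.05 is 4% + ¥2.31/liter.
Origin Serania is the FTA partner but 7714.81.05 is not on the preference list; base rate stands.
The additional-duty order on 7714.81.05 targets Erios, not Serania; it does not apply.
Duty = ¥316,509.60 × 4% + 1,320 × ¥2.31 = ¥15,709.58.
Total = ¥2,987.44 + ¥653.69 + ¥15,709.58 = ¥19,350.71.

¥19,350.71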